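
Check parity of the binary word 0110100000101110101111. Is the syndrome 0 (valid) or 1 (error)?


Syndrome = XOR of all bits = 0 XOR 1 XOR 1 XOR 0 XOR 1 XOR 0 XOR 0 XOR 0 XOR 0 XOR 0 XOR 1 XOR 0 XOR 1 XOR 1 XOR 1 XOR 0 XOR 1 XOR 0 XOR 1 XOR 1 XOR 1 XOR 1 = 0

0


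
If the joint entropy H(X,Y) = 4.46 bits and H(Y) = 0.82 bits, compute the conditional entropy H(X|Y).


H(X|Y) = H(X,Y) - H(Y) = 4.46 - 0.82 = 3.64

3.64 bits


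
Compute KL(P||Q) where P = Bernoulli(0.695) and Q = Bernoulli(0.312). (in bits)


KL = p*log2(p/q) + (1-p)*log2((1-p)/(1-q)) = 0.695*log2(0.695/0.312) + 0.305*log2(0.305/0.688) = 0.4451

0.4451 bits


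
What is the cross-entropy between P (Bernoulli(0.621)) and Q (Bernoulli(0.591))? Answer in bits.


H(P,Q) = -p*log2(q) - (1-p)*log2(1-q). -0.621*log2(0.591) = 0.471196; -0.379*log2(0.409) = 0.488845. H(P,Q) = 0.471196 + 0.488845 = 0.96

0.96 bits


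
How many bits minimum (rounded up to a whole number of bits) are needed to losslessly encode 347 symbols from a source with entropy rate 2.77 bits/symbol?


Minimum bits >= n * H = 347 * 2.77 = 961.19, rounded up to a whole number of bits = 962

962 bits


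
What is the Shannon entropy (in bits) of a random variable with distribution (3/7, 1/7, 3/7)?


H = -sum(p_i * log2(p_i)). Terms: -(3/7)*log2(3/7) = 0.523882; -(1/7)*log2(1/7) = 0.401051; -(3/7)*log2(3/7) = 0.523882. H = 0.523882 + 0.401051 + 0.523882 = 1.4488

1.4488 bits


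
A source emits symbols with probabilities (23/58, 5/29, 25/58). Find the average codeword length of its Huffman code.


Huffman construction (repeatedly merge the two least-probable nodes; each merge adds 1 bit to every symbol beneath it): 5/29 + 23/58 = 33/58; 25/58 + 33/58 = 1. Resulting codeword lengths (in the order the probabilities were given): (2, 2, 1). L_avg = sum(p_i * l_i) = 23/58*2 + 5/29*2 + 25/58*1 = 91/58 = 1.569

1.569 bits


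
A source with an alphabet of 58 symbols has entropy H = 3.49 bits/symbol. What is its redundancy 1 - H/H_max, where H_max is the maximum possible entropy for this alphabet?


H_max = log2(K) = log2(58) = 5.858 bits/symbol. Redundancy = 1 - H/H_max = 1 - 3.49/5.858 = 1 - 0.5958 = 0.4042

0.4042


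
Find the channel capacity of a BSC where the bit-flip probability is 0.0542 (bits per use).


H(p) = -p*log2(p) - (1-p)*log2(1-p) = -0.0542*log2(0.0542) - 0.9458*log2(0.9458) = 0.227942 + 0.076036 = 0.304. C = 1 - H(p) = 1 - 0.304 = 0.696

0.696 bits


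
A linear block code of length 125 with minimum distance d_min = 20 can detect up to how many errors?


Detection capability = d_min - 1 = 20 - 1 = 19

19 errors


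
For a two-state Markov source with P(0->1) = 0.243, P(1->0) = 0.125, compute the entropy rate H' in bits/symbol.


Stationary distribution: pi_0 = p10/(p01+p10) = 0.3397, pi_1 = 0.6603. Entropy rate H' = pi_0*H(p01) + pi_1*H(p10) = 0.3397*0.8 + 0.6603*0.5436 = 0.6307

0.6307 bits/symbol


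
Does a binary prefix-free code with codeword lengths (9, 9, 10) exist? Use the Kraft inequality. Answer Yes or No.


Kraft sum = sum(2^(-l_i)) = 0.0049, need <= 1. Result: satisfied (a binary prefix-free code with these lengths exists)

Yes


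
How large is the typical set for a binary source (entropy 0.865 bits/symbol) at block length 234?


log2|A_typical| = nH = 234 * 0.865 = 202.41, so |A_typical| ~ 2^202.41 = 8.540e+60

8.540e+60


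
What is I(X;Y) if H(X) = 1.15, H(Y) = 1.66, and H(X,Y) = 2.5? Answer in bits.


I(X;Y) = H(X) + H(Y) - H(X,Y) = 1.15 + 1.66 - 2.5 = 0.31

0.31 bits


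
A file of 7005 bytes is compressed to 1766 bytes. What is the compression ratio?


Ratio = original / compressed = 7005 / 1766 = 3.9666

3.9666


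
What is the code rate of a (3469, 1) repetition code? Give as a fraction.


Rate = k/n = 1/3469

1/3469


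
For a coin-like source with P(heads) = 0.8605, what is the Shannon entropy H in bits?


H = -p*log2(p) - (1-p)*log2(1-p). -0.8605*log2(0.8605) = 0.186516; -0.1395*log2(0.1395) = 0.396412. H = 0.186516 + 0.396412 = 0.5829

0.5829 bits


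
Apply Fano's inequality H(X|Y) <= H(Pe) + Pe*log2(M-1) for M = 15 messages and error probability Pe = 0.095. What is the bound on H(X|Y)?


H(Pe) = -Pe*log2(Pe) - (1-Pe)*log2(1-Pe) = -0.095*log2(0.095) - 0.905*log2(0.905) = 0.322613 + 0.130329 = 0.4529. Pe*log2(M-1) = 0.095*log2(14) = 0.361699. Bound = H(Pe) + Pe*log2(M-1) = 0.322613 + 0.130329 + 0.361699 = 0.8146

0.8146 bits


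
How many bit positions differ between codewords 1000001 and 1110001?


Count differing positions: . ^ ^ . . . . = 2 differences

2


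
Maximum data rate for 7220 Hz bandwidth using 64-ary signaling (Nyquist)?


Rate = 2 * B * log2(M) = 2 * 7220 * 6.0 = 86640.0

86640.0 bps


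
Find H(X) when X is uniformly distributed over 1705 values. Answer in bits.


H = log2(n) = log2(1705) = 10.7356

10.7356 bits


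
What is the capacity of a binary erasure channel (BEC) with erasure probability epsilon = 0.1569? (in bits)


C = 1 - epsilon = 1 - 0.1569 = 0.8431

0.8431 bits


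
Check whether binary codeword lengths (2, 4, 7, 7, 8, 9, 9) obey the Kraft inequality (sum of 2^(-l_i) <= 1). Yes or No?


Kraft sum = sum(2^(-l_i)) = 0.3359, need <= 1. Result: satisfied (a binary prefix-free code with these lengths exists)

Yes


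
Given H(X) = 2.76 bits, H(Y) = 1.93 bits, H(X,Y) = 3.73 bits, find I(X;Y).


I(X;Y) = H(X) + H(Y) - H(X,Y) = 2.76 + 1.93 - 3.73 = 0.96

0.96 bits


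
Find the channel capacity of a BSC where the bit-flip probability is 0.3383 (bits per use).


H(p) = -p*log2(p) - (1-p)*log2(1-p) = -0.3383*log2(0.3383) - 0.6617*log2(0.6617) = 0.528974 + 0.394208 = 0.9232. C = 1 - H(p) = 1 - 0.9232 = 0.0768

0.0768 bits


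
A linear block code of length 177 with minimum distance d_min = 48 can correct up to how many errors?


Correction capability = floor((d-1)/2) = floor((48-1)/2) = 23

23 errors


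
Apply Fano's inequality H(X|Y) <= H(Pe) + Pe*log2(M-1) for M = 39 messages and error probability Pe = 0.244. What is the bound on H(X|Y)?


H(Pe) = -Pe*log2(Pe) - (1-Pe)*log2(1-Pe) = -0.244*log2(0.244) - 0.756*log2(0.756) = 0.496551 + 0.305078 = 0.8016. Pe*log2(M-1) = 0.244*log2(38) = 1.280494. Bound = H(Pe) + Pe*log2(M-1) = 0.496551 + 0.305078 + 1.280494 = 2.0821

2.0821 bits


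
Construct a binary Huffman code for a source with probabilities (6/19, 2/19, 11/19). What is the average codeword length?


Huffman construction (repeatedly merge the two least-probable nodes; each merge adds 1 bit to every symbol beneath it): 2/19 + 6/19 = 8/19; 8/19 + 11/19 = 1. Resulting codeword lengths (in the order the probabilities were given): (2, 2, 1). L_avg = sum(p_i * l_i) = 6/19*2 + 2/19*2 + 11/19*1 = 27/19 = 1.4211

1.4211 bits


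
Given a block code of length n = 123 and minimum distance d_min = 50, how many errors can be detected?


Detection capability = d_min - 1 = 50 - 1 = 49

49 errors


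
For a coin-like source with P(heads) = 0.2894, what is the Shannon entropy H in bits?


H = -p*log2(p) - (1-p)*log2(1-p). -0.2894*log2(0.2894) = 0.517697; -0.7106*log2(0.7106) = 0.350248. H = 0.517697 + 0.350248 = 0.8679

0.8679 bits


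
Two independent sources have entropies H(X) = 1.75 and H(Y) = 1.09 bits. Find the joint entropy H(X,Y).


For independent variables, H(X,Y) = H(X) + H(Y) = 1.75 + 1.09 = 2.84

2.84 bits


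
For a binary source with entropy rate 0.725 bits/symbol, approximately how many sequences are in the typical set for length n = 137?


log2|A_typical| = nH = 137 * 0.725 = 99.325, so |A_typical| ~ 2^99.325 = 7.940e+29

7.940e+29


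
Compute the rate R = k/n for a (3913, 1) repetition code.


Rate = k/n = 1/3913

1/3913


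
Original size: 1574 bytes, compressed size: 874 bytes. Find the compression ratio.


Ratio = original / compressed = 1574 / 874 = 1.8009

1.8009


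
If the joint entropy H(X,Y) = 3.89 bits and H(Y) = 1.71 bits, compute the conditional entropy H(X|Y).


H(X|Y) = H(X,Y) - H(Y) = 3.89 - 1.71 = 2.18

2.18 bits


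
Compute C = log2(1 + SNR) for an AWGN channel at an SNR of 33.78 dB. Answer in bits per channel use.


SNR_linear = 10^(33.78/10) = 2387.8113; C = log2(1 + SNR_linear) = log2(1 + 2387.8113) = 11.2221

11.2221 bits/channel use


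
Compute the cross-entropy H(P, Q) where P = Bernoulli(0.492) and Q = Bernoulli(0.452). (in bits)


H(P,Q) = -p*log2(q) - (1-p)*log2(1-q). -0.492*log2(0.452) = 0.563638; -0.508*log2(0.548) = 0.440818. H(P,Q) = 0.563638 + 0.440818 = 1.0045

1.0045 bits


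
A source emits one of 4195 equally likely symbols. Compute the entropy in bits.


H = log2(n) = log2(4195) = 12.0345

12.0345 bits


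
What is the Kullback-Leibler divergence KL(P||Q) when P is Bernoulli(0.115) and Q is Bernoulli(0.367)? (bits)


KL = p*log2(p/q) + (1-p)*log2((1-p)/(1-q)) = 0.115*log2(0.115/0.367) + 0.885*log2(0.885/0.633) = 0.2353

0.2353 bits


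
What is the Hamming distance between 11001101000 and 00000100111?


Count differing positions: ^ ^ . . ^ . . ^ ^ ^ ^ = 7 differences

7


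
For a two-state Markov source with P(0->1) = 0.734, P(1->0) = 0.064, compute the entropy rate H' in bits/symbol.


Stationary distribution: pi_0 = p10/(p01+p10) = 0.0802, pi_1 = 0.9198. Entropy rate H' = pi_0*H(p01) + pi_1*H(p10) = 0.0802*0.8357 + 0.9198*0.3431 = 0.3826

0.3826 bits/symbol


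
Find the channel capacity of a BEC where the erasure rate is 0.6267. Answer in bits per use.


C = 1 - epsilon = 1 - 0.6267 = 0.3733

0.3733 bits


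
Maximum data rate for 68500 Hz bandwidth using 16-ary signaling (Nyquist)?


Rate = 2 * B * log2(M) = 2 * 68500 * 4.0 = 548000.0

548000.0 bps


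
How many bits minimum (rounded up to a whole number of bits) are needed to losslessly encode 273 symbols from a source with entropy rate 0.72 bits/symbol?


Minimum bits >= n * H = 273 * 0.72 = 196.56, rounded up to a whole number of bits = 197

197 bits


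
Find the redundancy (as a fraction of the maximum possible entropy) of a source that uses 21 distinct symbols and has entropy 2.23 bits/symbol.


H_max = log2(K) = log2(21) = 4.3923 bits/symbol. Redundancy = 1 - H/H_max = 1 - 2.23/4.3923 = 1 - 0.5077 = 0.4923

0.4923


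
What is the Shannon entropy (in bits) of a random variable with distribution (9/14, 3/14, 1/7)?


H = -sum(p_i * log2(p_i)). Terms: -(9/14)*log2(9/14) = 0.409776; -(3/14)*log2(3/14) = 0.476227; -(1/7)*log2(1/7) = 0.401051. H = 0.409776 + 0.476227 + 0.401051 = 1.2871

1.2871 bits


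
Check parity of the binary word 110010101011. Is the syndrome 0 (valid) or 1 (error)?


Syndrome = XOR of all bits = 1 XOR 1 XOR 0 XOR 0 XOR 1 XOR 0 XOR 1 XOR 0 XOR 1 XOR 0 XOR 1 XOR 1 = 1

1


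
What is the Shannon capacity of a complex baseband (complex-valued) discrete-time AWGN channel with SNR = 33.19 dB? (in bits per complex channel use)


SNR_linear = 10^(33.19/10) = 2084.4909; C = log2(1 + SNR_linear) = log2(1 + 2084.4909) = 11.0262

11.0262 bits/channel use


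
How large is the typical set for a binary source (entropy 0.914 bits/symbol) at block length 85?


log2|A_typical| = nH = 85 * 0.914 = 77.69, so |A_typical| ~ 2^77.69 = 2.438e+23

2.438e+23


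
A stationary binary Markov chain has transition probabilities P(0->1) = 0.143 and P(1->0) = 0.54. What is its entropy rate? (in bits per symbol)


Stationary distribution: pi_0 = p10/(p01+p10) = 0.7906, pi_1 = 0.2094. Entropy rate H' = pi_0*H(p01) + pi_1*H(p10) = 0.7906*0.592 + 0.2094*0.9954 = 0.6765

0.6765 bits/symbol


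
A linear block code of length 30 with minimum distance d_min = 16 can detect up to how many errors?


Detection capability = d_min - 1 = 16 - 1 = 15

15 errors


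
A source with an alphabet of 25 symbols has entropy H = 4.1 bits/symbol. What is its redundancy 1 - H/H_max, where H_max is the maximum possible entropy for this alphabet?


H_max = log2(K) = log2(25) = 4.6439 bits/symbol. Redundancy = 1 - H/H_max = 1 - 4.1/4.6439 = 1 - 0.8829 = 0.1171

0.1171


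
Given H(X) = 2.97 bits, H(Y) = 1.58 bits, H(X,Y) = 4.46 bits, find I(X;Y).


I(X;Y) = H(X) + H(Y) - H(X,Y) = 2.97 + 1.58 - 4.46 = 0.09

0.09 bits


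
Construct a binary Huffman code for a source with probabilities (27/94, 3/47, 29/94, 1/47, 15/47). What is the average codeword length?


Huffman construction (repeatedly merge the two least-probable nodes; each merge adds 1 bit to every symbol beneath it): 1/47 + 3/47 = 4/47; 4/47 + 27/94 = 35/94; 29/94 + 15/47 = 59/94; 35/94 + 59/94 = 1. Resulting codeword lengths (in the order the probabilities were given): (2, 3, 2, 3, 2). L_avg = sum(p_i * l_i) = 27/94*2 + 3/47*3 + 29/94*2 + 1/47*3 + 15/47*2 = 98/47 = 2.0851

2.0851 bits


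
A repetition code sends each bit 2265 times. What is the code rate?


Rate = k/n = 1/2265

1/2265


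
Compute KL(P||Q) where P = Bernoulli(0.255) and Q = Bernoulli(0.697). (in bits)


KL = p*log2(p/q) + (1-p)*log2((1-p)/(1-q)) = 0.255*log2(0.255/0.697) + 0.745*log2(0.745/0.303) = 0.597

0.597 bits


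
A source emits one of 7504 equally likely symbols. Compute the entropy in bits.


H = log2(n) = log2(7504) = 12.8734

12.8734 bits


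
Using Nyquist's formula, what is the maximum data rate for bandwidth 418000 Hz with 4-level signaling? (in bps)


Rate = 2 * B * log2(M) = 2 * 418000 * 2.0 = 1672000.0

1672000.0 bps


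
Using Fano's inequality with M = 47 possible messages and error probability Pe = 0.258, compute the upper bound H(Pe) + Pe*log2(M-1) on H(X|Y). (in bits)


H(Pe) = -Pe*log2(Pe) - (1-Pe)*log2(1-Pe) = -0.258*log2(0.258) - 0.742*log2(0.742) = 0.504276 + 0.319438 = 0.8237. Pe*log2(M-1) = 0.258*log2(46) = 1.425079. Bound = H(Pe) + Pe*log2(M-1) = 0.504276 + 0.319438 + 1.425079 = 2.2488

2.2488 bits


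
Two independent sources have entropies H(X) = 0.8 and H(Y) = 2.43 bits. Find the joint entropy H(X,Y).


For independent variables, H(X,Y) = H(X) + H(Y) = 0.8 + 2.43 = 3.23

3.23 bits


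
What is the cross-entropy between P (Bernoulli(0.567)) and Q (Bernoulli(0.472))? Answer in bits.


H(P,Q) = -p*log2(q) - (1-p)*log2(1-q). -0.567*log2(0.472) = 0.614141; -0.433*log2(0.528) = 0.398962. H(P,Q) = 0.614141 + 0.398962 = 1.0131

1.0131 bits


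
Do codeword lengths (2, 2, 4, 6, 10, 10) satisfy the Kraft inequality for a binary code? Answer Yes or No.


Kraft sum = sum(2^(-l_i)) = 0.5801, need <= 1. Result: satisfied (a binary prefix-free code with these lengths exists)

Yes


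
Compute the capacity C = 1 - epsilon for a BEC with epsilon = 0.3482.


C = 1 - epsilon = 1 - 0.3482 = 0.6518

0.6518 bits


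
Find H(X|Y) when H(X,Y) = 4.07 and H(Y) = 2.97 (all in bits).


H(X|Y) = H(X,Y) - H(Y) = 4.07 - 2.97 = 1.1

1.1 bits


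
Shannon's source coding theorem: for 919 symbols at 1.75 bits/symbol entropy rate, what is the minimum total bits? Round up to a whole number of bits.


Minimum bits >= n * H = 919 * 1.75 = 1608.25, rounded up to a whole number of bits = 1609

1609 bits


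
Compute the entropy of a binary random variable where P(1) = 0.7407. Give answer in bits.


H = -p*log2(p) - (1-p)*log2(1-p). -0.7407*log2(0.7407) = 0.320752; -0.2593*log2(0.2593) = 0.504936. H = 0.320752 + 0.504936 = 0.8257

0.8257 bits


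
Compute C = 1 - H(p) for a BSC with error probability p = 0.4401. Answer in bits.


H(p) = -p*log2(p) - (1-p)*log2(1-p) = -0.4401*log2(0.4401) - 0.5599*log2(0.5599) = 0.521121 + 0.468501 = 0.9896. C = 1 - H(p) = 1 - 0.9896 = 0.0104

0.0104 bits


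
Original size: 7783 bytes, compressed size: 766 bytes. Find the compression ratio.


Ratio = original / compressed = 7783 / 766 = 10.1606

10.1606


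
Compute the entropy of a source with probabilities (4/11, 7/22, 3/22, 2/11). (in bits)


H = -sum(p_i * log2(p_i)). Terms: -(4/11)*log2(4/11) = 0.530702; -(7/22)*log2(7/22) = 0.525661; -(3/22)*log2(3/22) = 0.391973; -(2/11)*log2(2/11) = 0.447169. H = 0.530702 + 0.525661 + 0.391973 + 0.447169 = 1.8955

1.8955 bits


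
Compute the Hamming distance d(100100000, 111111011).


Count differing positions: . ^ ^ . ^ ^ . ^ ^ = 6 differences

6


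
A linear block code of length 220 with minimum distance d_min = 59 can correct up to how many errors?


Correction capability = floor((d-1)/2) = floor((59-1)/2) = 29

29 errors


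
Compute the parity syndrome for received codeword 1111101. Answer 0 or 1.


Syndrome = XOR of all bits = 1 XOR 1 XOR 1 XOR 1 XOR 1 XOR 0 XOR 1 = 0

0


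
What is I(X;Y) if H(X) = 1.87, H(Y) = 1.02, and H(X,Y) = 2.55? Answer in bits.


I(X;Y) = H(X) + H(Y) - H(X,Y) = 1.87 + 1.02 - 2.55 = 0.34

0.34 bits


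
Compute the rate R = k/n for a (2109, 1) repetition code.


Rate = k/n = 1/2109

1/2109


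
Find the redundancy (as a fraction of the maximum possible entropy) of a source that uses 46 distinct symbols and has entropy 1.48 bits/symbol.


H_max = log2(K) = log2(46) = 5.5236 bits/symbol. Redundancy = 1 - H/H_max = 1 - 1.48/5.5236 = 1 - 0.2679 = 0.7321

0.7321


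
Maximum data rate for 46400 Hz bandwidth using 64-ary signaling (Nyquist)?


Rate = 2 * B * log2(M) = 2 * 46400 * 6.0 = 556800.0

556800.0 bps


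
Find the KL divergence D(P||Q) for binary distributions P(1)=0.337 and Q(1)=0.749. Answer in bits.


KL = p*log2(p/q) + (1-p)*log2((1-p)/(1-q)) = 0.337*log2(0.337/0.749) + 0.663*log2(0.663/0.251) = 0.5408

0.5408 bits


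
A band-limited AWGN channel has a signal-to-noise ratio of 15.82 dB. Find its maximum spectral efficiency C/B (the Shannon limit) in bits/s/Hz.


SNR_linear = 10^(15.82/10) = 38.1944; C/B = log2(1 + SNR_linear) = log2(1 + 38.1944) = 5.2926

5.2926 bits/s/Hz


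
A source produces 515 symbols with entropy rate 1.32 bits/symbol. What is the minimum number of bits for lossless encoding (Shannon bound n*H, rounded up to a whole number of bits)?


Minimum bits >= n * H = 515 * 1.32 = 679.8, rounded up to a whole number of bits = 680

680 bits


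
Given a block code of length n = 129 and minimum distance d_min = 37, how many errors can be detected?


Detection capability = d_min - 1 = 37 - 1 = 36

36 errors


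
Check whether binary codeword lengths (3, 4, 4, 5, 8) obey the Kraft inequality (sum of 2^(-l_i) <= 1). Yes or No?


Kraft sum = sum(2^(-l_i)) = 0.2852, need <= 1. Result: satisfied (a binary prefix-free code with these lengths exists)

Yes


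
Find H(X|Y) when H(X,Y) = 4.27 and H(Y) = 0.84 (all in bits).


H(X|Y) = H(X,Y) - H(Y) = 4.27 - 0.84 = 3.43

3.43 bits


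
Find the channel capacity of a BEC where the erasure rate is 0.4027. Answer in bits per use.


C = 1 - epsilon = 1 - 0.4027 = 0.5973

0.5973 bits


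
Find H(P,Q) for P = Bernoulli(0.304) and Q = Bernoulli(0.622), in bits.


H(P,Q) = -p*log2(q) - (1-p)*log2(1-q). -0.304*log2(0.622) = 0.208244; -0.696*log2(0.378) = 0.976865. H(P,Q) = 0.208244 + 0.976865 = 1.1851

1.1851 bits


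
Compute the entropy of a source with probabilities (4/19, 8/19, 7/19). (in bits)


H = -sum(p_i * log2(p_i)). Terms: -(4/19)*log2(4/19) = 0.473248; -(8/19)*log2(8/19) = 0.525443; -(7/19)*log2(7/19) = 0.530737. H = 0.473248 + 0.525443 + 0.530737 = 1.5294

1.5294 bits


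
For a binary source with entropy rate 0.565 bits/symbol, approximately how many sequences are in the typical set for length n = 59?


log2|A_typical| = nH = 59 * 0.565 = 33.335, so |A_typical| ~ 2^33.335 = 1.084e+10

1.084e+10


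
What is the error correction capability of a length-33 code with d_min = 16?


Correction capability = floor((d-1)/2) = floor((16-1)/2) = 7

7 errors


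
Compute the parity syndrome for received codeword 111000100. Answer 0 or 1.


Syndrome = XOR of all bits = 1 XOR 1 XOR 1 XOR 0 XOR 0 XOR 0 XOR 1 XOR 0 XOR 0 = 0

0


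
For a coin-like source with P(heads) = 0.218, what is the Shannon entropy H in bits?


H = -p*log2(p) - (1-p)*log2(1-p). -0.218*log2(0.218) = 0.479077; -0.782*log2(0.782) = 0.277422. H = 0.479077 + 0.277422 = 0.7565

0.7565 bits


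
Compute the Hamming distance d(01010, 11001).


Count differing positions: ^ . . ^ ^ = 3 differences

3


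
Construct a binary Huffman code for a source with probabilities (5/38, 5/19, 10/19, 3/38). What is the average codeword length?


Huffman construction (repeatedly merge the two least-probable nodes; each merge adds 1 bit to every symbol beneath it): 3/38 + 5/38 = 4/19; 4/19 + 5/19 = 9/19; 9/19 + 10/19 = 1. Resulting codeword lengths (in the order the probabilities were given): (3, 2, 1, 3). L_avg = sum(p_i * l_i) = 5/38*3 + 5/19*2 + 10/19*1 + 3/38*3 = 32/19 = 1.6842

1.6842 bits


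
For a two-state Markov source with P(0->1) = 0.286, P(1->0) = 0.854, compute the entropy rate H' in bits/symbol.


Stationary distribution: pi_0 = p10/(p01+p10) = 0.7491, pi_1 = 0.2509. Entropy rate H' = pi_0*H(p01) + pi_1*H(p10) = 0.7491*0.8635 + 0.2509*0.5997 = 0.7973

0.7973 bits/symbol


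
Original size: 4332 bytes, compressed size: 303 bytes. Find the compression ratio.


Ratio = original / compressed = 4332 / 303 = 14.297

14.297


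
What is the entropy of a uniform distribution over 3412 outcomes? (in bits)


H = log2(n) = log2(3412) = 11.7364

11.7364 bits


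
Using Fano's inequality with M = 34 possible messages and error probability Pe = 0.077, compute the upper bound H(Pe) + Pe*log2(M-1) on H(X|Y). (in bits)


H(Pe) = -Pe*log2(Pe) - (1-Pe)*log2(1-Pe) = -0.077*log2(0.077) - 0.923*log2(0.923) = 0.284823 + 0.106696 = 0.3915. Pe*log2(M-1) = 0.077*log2(33) = 0.388418. Bound = H(Pe) + Pe*log2(M-1) = 0.284823 + 0.106696 + 0.388418 = 0.7799

0.7799 bits


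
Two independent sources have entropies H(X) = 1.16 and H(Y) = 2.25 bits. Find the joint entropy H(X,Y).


For independent variables, H(X,Y) = H(X) + H(Y) = 1.16 + 2.25 = 3.41

3.41 bits


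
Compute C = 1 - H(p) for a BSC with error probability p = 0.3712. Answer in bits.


H(p) = -p*log2(p) - (1-p)*log2(1-p) = -0.3712*log2(0.3712) - 0.6288*log2(0.6288) = 0.530716 + 0.420873 = 0.9516. C = 1 - H(p) = 1 - 0.9516 = 0.0484

0.0484 bits


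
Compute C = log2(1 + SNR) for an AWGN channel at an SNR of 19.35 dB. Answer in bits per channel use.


SNR_linear = 10^(19.35/10) = 86.0994; C = log2(1 + SNR_linear) = log2(1 + 86.0994) = 6.4446

6.4446 bits/channel use


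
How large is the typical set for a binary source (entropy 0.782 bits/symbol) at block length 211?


log2|A_typical| = nH = 211 * 0.782 = 165.002, so |A_typical| ~ 2^165.002 = 4.683e+49

4.683e+49


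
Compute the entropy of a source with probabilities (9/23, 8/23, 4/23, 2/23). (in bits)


H = -sum(p_i * log2(p_i)). Terms: -(9/23)*log2(9/23) = 0.529684; -(8/23)*log2(8/23) = 0.529935; -(4/23)*log2(4/23) = 0.438880; -(2/23)*log2(2/23) = 0.306397. H = 0.529684 + 0.529935 + 0.438880 + 0.306397 = 1.8049

1.8049 bits


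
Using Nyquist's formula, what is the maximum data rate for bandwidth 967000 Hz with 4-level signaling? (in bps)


Rate = 2 * B * log2(M) = 2 * 967000 * 2.0 = 3868000.0

3868000.0 bps


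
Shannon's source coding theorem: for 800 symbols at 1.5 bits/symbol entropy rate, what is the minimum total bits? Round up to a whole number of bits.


Minimum bits >= n * H = 800 * 1.5 = 1200.0, rounded up to a whole number of bits = 1200

1200 bits


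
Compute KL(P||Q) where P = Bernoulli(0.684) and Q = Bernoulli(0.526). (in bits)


KL = p*log2(p/q) + (1-p)*log2((1-p)/(1-q)) = 0.684*log2(0.684/0.526) + 0.316*log2(0.316/0.474) = 0.0743

0.0743 bits


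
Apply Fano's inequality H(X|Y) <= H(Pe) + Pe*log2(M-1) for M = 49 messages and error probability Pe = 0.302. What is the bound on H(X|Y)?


H(Pe) = -Pe*log2(Pe) - (1-Pe)*log2(1-Pe) = -0.302*log2(0.302) - 0.698*log2(0.698) = 0.521669 + 0.362053 = 0.8837. Pe*log2(M-1) = 0.302*log2(48) = 1.686659. Bound = H(Pe) + Pe*log2(M-1) = 0.521669 + 0.362053 + 1.686659 = 2.5704

2.5704 bits


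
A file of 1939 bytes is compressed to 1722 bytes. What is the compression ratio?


Ratio = original / compressed = 1939 / 1722 = 1.126

1.126


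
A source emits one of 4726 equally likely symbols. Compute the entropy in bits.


H = log2(n) = log2(4726) = 12.2064

12.2064 bits


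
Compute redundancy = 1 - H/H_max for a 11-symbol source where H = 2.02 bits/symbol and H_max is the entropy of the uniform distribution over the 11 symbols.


H_max = log2(K) = log2(11) = 3.4594 bits/symbol. Redundancy = 1 - H/H_max = 1 - 2.02/3.4594 = 1 - 0.5839 = 0.4161

0.4161


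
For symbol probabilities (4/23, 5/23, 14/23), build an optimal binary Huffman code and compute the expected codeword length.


Huffman construction (repeatedly merge the two least-probable nodes; each merge adds 1 bit to every symbol beneath it): 4/23 + 5/23 = 9/23; 9/23 + 14/23 = 1. Resulting codeword lengths (in the order the probabilities were given): (2, 2, 1). L_avg = sum(p_i * l_i) = 4/23*2 + 5/23*2 + 14/23*1 = 32/23 = 1.3913

1.3913 bits


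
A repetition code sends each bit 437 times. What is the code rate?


Rate = k/n = 1/437

1/437


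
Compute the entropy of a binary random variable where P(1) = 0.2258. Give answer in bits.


H = -p*log2(p) - (1-p)*log2(1-p). -0.2258*log2(0.2258) = 0.484766; -0.7742*log2(0.7742) = 0.285852. H = 0.484766 + 0.285852 = 0.7706

0.7706 bits


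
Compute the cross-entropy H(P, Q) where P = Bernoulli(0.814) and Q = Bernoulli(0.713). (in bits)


H(P,Q) = -p*log2(q) - (1-p)*log2(1-q). -0.814*log2(0.713) = 0.397253; -0.186*log2(0.287) = 0.334963. H(P,Q) = 0.397253 + 0.334963 = 0.7322

0.7322 bits


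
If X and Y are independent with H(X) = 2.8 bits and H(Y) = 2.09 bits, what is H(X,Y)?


For independent variables, H(X,Y) = H(X) + H(Y) = 2.8 + 2.09 = 4.89

4.89 bits


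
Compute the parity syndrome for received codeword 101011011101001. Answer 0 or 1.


Syndrome = XOR of all bits = 1 XOR 0 XOR 1 XOR 0 XOR 1 XOR 1 XOR 0 XOR 1 XOR 1 XOR 1 XOR 0 XOR 1 XOR 0 XOR 0 XOR 1 = 1

1


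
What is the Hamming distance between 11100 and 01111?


Count differing positions: ^ . . ^ ^ = 3 differences

3


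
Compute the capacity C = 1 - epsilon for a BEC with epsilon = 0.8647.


C = 1 - epsilon = 1 - 0.8647 = 0.1353

0.1353 bits


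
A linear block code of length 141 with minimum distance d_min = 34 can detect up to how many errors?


Detection capability = d_min - 1 = 34 - 1 = 33

33 errors


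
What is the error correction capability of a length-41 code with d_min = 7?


Correction capability = floor((d-1)/2) = floor((7-1)/2) = 3

3 errors


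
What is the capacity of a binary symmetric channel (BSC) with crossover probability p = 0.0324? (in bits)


H(p) = -p*log2(p) - (1-p)*log2(1-p) = -0.0324*log2(0.0324) - 0.9676*log2(0.9676) = 0.160311 + 0.045978 = 0.2063. C = 1 - H(p) = 1 - 0.2063 = 0.7937

0.7937 bits


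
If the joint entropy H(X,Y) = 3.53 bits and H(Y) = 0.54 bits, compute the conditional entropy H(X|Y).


H(X|Y) = H(X,Y) - H(Y) = 3.53 - 0.54 = 2.99

2.99 bits


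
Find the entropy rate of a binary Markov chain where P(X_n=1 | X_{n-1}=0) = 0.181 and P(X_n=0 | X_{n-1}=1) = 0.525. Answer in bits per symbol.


Stationary distribution: pi_0 = p10/(p01+p10) = 0.7436, pi_1 = 0.2564. Entropy rate H' = pi_0*H(p01) + pi_1*H(p10) = 0.7436*0.6823 + 0.2564*0.9982 = 0.7633

0.7633 bits/symbol


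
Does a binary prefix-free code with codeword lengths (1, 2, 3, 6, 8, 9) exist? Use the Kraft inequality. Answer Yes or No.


Kraft sum = sum(2^(-l_i)) = 0.8965, need <= 1. Result: satisfied (a binary prefix-free code with these lengths exists)

Yes


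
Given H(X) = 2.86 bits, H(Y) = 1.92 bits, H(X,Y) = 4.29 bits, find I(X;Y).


I(X;Y) = H(X) + H(Y) - H(X,Y) = 2.86 + 1.92 - 4.29 = 0.49

0.49 bits


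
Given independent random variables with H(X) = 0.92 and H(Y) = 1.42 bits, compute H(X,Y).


For independent variables, H(X,Y) = H(X) + H(Y) = 0.92 + 1.42 = 2.34

2.34 bits


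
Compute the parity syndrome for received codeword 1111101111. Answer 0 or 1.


Syndrome = XOR of all bits = 1 XOR 1 XOR 1 XOR 1 XOR 1 XOR 0 XOR 1 XOR 1 XOR 1 XOR 1 = 1

1


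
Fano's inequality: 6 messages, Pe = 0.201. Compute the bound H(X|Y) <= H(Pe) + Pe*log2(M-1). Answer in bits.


H(Pe) = -Pe*log2(Pe) - (1-Pe)*log2(1-Pe) = -0.201*log2(0.201) - 0.799*log2(0.799) = 0.465261 + 0.258662 = 0.7239. Pe*log2(M-1) = 0.201*log2(5) = 0.466708. Bound = H(Pe) + Pe*log2(M-1) = 0.465261 + 0.258662 + 0.466708 = 1.1906

1.1906 bits


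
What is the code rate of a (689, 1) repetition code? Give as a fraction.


Rate = k/n = 1/689

1/689


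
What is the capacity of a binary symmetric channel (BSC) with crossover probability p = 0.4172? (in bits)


H(p) = -p*log2(p) - (1-p)*log2(1-p) = -0.4172*log2(0.4172) - 0.5828*log2(0.5828) = 0.526168 + 0.453959 = 0.9801. C = 1 - H(p) = 1 - 0.9801 = 0.0199

0.0199 bits


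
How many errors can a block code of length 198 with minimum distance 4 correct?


Correction capability = floor((d-1)/2) = floor((4-1)/2) = 1

1 errors


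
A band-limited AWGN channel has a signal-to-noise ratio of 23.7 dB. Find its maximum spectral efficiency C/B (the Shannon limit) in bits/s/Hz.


SNR_linear = 10^(23.7/10) = 234.4229; C/B = log2(1 + SNR_linear) = log2(1 + 234.4229) = 7.8791

7.8791 bits/s/Hz


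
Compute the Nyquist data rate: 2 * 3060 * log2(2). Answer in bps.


Rate = 2 * B * log2(M) = 2 * 3060 * 1.0 = 6120.0

6120.0 bps


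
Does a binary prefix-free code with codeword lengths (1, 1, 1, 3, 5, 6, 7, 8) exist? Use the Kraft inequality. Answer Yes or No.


Kraft sum = sum(2^(-l_i)) = 1.6836, need <= 1. Result: violated (a binary prefix-free code with these lengths cannot exist)

No


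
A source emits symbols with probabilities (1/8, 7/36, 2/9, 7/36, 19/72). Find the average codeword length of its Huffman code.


Huffman construction (repeatedly merge the two least-probable nodes; each merge adds 1 bit to every symbol beneath it): 1/8 + 7/36 = 23/72; 7/36 + 2/9 = 5/12; 19/72 + 23/72 = 7/12; 5/12 + 7/12 = 1. Resulting codeword lengths (in the order the probabilities were given): (3, 3, 2, 2, 2). L_avg = sum(p_i * l_i) = 1/8*3 + 7/36*3 + 2/9*2 + 7/36*2 + 19/72*2 = 167/72 = 2.3194

2.3194 bits


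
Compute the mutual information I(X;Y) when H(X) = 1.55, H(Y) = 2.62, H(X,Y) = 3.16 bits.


I(X;Y) = H(X) + H(Y) - H(X,Y) = 1.55 + 2.62 - 3.16 = 1.01

1.01 bits


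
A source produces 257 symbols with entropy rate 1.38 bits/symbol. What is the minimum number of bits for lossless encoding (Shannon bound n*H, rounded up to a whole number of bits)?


Minimum bits >= n * H = 257 * 1.38 = 354.66, rounded up to a whole number of bits = 355

355 bits


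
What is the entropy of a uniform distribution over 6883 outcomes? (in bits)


H = log2(n) = log2(6883) = 12.7488

12.7488 bits


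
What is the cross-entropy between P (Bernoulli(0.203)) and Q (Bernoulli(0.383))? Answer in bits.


H(P,Q) = -p*log2(q) - (1-p)*log2(1-q). -0.203*log2(0.383) = 0.281070; -0.797*log2(0.617) = 0.555236. H(P,Q) = 0.281070 + 0.555236 = 0.8363

0.8363 bits


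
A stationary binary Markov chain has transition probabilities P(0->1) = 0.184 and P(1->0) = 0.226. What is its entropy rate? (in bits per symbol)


Stationary distribution: pi_0 = p10/(p01+p10) = 0.5512, pi_1 = 0.4488. Entropy rate H' = pi_0*H(p01) + pi_1*H(p10) = 0.5512*0.6887 + 0.4488*0.771 = 0.7256

0.7256 bits/symbol


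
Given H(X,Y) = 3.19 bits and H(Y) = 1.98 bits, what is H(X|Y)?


H(X|Y) = H(X,Y) - H(Y) = 3.19 - 1.98 = 1.21

1.21 bits


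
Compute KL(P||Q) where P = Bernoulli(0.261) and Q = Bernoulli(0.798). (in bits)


KL = p*log2(p/q) + (1-p)*log2((1-p)/(1-q)) = 0.261*log2(0.261/0.798) + 0.739*log2(0.739/0.202) = 0.962

0.962 bits


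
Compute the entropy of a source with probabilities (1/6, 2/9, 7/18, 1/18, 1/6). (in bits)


H = -sum(p_i * log2(p_i)). Terms: -(1/6)*log2(1/6) = 0.430827; -(2/9)*log2(2/9) = 0.482206; -(7/18)*log2(7/18) = 0.529888; -(1/18)*log2(1/18) = 0.231663; -(1/6)*log2(1/6) = 0.430827. H = 0.430827 + 0.482206 + 0.529888 + 0.231663 + 0.430827 = 2.1054

2.1054 bits


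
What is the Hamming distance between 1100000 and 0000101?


Count differing positions: ^ ^ . . ^ . ^ = 4 differences

4


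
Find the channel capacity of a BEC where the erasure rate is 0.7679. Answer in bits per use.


C = 1 - epsilon = 1 - 0.7679 = 0.2321

0.2321 bits


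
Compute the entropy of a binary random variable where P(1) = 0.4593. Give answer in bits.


H = -p*log2(p) - (1-p)*log2(1-p). -0.4593*log2(0.4593) = 0.515560; -0.5407*log2(0.5407) = 0.479655. H = 0.515560 + 0.479655 = 0.9952

0.9952 bits


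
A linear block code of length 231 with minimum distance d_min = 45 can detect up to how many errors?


Detection capability = d_min - 1 = 45 - 1 = 44

44 errors


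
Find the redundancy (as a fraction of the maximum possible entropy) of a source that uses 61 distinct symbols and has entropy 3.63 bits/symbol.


H_max = log2(K) = log2(61) = 5.9307 bits/symbol. Redundancy = 1 - H/H_max = 1 - 3.63/5.9307 = 1 - 0.6121 = 0.3879

0.3879


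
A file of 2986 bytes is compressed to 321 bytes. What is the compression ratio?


Ratio = original / compressed = 2986 / 321 = 9.3022

9.3022


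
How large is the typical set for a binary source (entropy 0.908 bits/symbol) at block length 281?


log2|A_typical| = nH = 281 * 0.908 = 255.148, so |A_typical| ~ 2^255.148 = 6.415e+76

6.415e+76


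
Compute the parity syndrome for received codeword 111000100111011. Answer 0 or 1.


Syndrome = XOR of all bits = 1 XOR 1 XOR 1 XOR 0 XOR 0 XOR 0 XOR 1 XOR 0 XOR 0 XOR 1 XOR 1 XOR 1 XOR 0 XOR 1 XOR 1 = 1

1


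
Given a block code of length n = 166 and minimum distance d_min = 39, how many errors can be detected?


Detection capability = d_min - 1 = 39 - 1 = 38

38 errors


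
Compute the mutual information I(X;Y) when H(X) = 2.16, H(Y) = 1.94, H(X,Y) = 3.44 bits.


I(X;Y) = H(X) + H(Y) - H(X,Y) = 2.16 + 1.94 - 3.44 = 0.66

0.66 bits


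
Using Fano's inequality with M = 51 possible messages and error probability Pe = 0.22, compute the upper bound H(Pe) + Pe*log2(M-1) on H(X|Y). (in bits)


H(Pe) = -Pe*log2(Pe) - (1-Pe)*log2(1-Pe) = -0.22*log2(0.22) - 0.78*log2(0.78) = 0.480573 + 0.279594 = 0.7602. Pe*log2(M-1) = 0.22*log2(50) = 1.241648. Bound = H(Pe) + Pe*log2(M-1) = 0.480573 + 0.279594 + 1.241648 = 2.0018

2.0018 bits


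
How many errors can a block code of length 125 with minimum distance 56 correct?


Correction capability = floor((d-1)/2) = floor((56-1)/2) = 27

27 errors


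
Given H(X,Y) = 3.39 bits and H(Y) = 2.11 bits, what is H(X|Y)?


H(X|Y) = H(X,Y) - H(Y) = 3.39 - 2.11 = 1.28

1.28 bits


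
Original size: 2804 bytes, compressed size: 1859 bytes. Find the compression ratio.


Ratio = original / compressed = 2804 / 1859 = 1.5083

1.5083


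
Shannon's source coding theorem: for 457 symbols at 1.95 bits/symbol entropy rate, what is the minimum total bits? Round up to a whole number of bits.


Minimum bits >= n * H = 457 * 1.95 = 891.15, rounded up to a whole number of bits = 892

892 bits


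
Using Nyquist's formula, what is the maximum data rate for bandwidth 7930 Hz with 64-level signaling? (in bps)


Rate = 2 * B * log2(M) = 2 * 7930 * 6.0 = 95160.0

95160.0 bps


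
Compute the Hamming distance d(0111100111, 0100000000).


Count differing positions: . . ^ ^ ^ . . ^ ^ ^ = 6 differences

6


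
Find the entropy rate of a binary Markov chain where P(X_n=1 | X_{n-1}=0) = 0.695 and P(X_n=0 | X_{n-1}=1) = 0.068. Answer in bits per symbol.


Stationary distribution: pi_0 = p10/(p01+p10) = 0.0891, pi_1 = 0.9109. Entropy rate H' = pi_0*H(p01) + pi_1*H(p10) = 0.0891*0.8873 + 0.9109*0.3584 = 0.4056

0.4056 bits/symbol


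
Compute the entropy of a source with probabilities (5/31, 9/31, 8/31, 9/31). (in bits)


H = -sum(p_i * log2(p_i)). Terms: -(5/31)*log2(5/31) = 0.424559; -(9/31)*log2(9/31) = 0.518014; -(8/31)*log2(8/31) = 0.504309; -(9/31)*log2(9/31) = 0.518014. H = 0.424559 + 0.518014 + 0.504309 + 0.518014 = 1.9649

1.9649 bits


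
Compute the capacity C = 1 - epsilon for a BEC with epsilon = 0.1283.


C = 1 - epsilon = 1 - 0.1283 = 0.8717

0.8717 bits


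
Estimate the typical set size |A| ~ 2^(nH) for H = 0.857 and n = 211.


log2|A_typical| = nH = 211 * 0.857 = 180.827, so |A_typical| ~ 2^180.827 = 2.719e+54

2.719e+54


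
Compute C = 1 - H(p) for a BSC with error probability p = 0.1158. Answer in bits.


H(p) = -p*log2(p) - (1-p)*log2(1-p) = -0.1158*log2(0.1158) - 0.8842*log2(0.8842) = 0.360172 + 0.156994 = 0.5172. C = 1 - H(p) = 1 - 0.5172 = 0.4828

0.4828 bits


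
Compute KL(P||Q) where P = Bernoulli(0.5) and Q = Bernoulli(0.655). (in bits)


KL = p*log2(p/q) + (1-p)*log2((1-p)/(1-q)) = 0.5*log2(0.5/0.655) + 0.5*log2(0.5/0.345) = 0.0729

0.0729 bits


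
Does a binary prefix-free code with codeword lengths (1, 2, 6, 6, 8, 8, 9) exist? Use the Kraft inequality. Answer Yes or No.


Kraft sum = sum(2^(-l_i)) = 0.791, need <= 1. Result: satisfied (a binary prefix-free code with these lengths exists)

Yes


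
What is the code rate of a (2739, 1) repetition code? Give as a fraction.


Rate = k/n = 1/2739

1/2739


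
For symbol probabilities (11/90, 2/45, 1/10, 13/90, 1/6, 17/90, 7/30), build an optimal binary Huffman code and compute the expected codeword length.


Huffman construction (repeatedly merge the two least-probable nodes; each merge adds 1 bit to every symbol beneath it): 2/45 + 1/10 = 13/90; 11/90 + 13/90 = 4/15; 13/90 + 1/6 = 14/45; 17/90 + 7/30 = 19/45; 4/15 + 14/45 = 26/45; 19/45 + 26/45 = 1. Resulting codeword lengths (in the order the probabilities were given): (3, 4, 4, 3, 3, 2, 2). L_avg = sum(p_i * l_i) = 11/90*3 + 2/45*4 + 1/10*4 + 13/90*3 + 1/6*3 + 17/90*2 + 7/30*2 = 49/18 = 2.7222

2.7222 bits


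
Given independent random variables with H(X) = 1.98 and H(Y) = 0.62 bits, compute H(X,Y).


For independent variables, H(X,Y) = H(X) + H(Y) = 1.98 + 0.62 = 2.6

2.6 bits


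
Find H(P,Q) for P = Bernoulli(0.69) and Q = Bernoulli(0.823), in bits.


H(P,Q) = -p*log2(q) - (1-p)*log2(1-q). -0.69*log2(0.823) = 0.193915; -0.31*log2(0.177) = 0.774435. H(P,Q) = 0.193915 + 0.774435 = 0.9684

0.9684 bits


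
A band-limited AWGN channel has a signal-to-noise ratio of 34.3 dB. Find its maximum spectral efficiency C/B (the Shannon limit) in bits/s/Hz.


SNR_linear = 10^(34.3/10) = 2691.5348; C/B = log2(1 + SNR_linear) = log2(1 + 2691.5348) = 11.3947

11.3947 bits/s/Hz


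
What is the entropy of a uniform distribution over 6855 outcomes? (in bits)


H = log2(n) = log2(6855) = 12.7429

12.7429 bits


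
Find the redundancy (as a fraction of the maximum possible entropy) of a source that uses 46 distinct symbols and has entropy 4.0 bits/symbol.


H_max = log2(K) = log2(46) = 5.5236 bits/symbol. Redundancy = 1 - H/H_max = 1 - 4.0/5.5236 = 1 - 0.7242 = 0.2758

0.2758


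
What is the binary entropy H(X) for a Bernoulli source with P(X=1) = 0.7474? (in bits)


H = -p*log2(p) - (1-p)*log2(1-p). -0.7474*log2(0.7474) = 0.313944; -0.2526*log2(0.2526) = 0.501430. H = 0.313944 + 0.501430 = 0.8154

0.8154 bits


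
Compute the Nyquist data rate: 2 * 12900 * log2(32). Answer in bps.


Rate = 2 * B * log2(M) = 2 * 12900 * 5.0 = 129000.0

129000.0 bps


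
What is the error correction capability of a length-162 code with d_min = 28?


Correction capability = floor((d-1)/2) = floor((28-1)/2) = 13

13 errors


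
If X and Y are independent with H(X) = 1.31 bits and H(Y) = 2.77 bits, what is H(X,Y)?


For independent variables, H(X,Y) = H(X) + H(Y) = 1.31 + 2.77 = 4.08

4.08 bits
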